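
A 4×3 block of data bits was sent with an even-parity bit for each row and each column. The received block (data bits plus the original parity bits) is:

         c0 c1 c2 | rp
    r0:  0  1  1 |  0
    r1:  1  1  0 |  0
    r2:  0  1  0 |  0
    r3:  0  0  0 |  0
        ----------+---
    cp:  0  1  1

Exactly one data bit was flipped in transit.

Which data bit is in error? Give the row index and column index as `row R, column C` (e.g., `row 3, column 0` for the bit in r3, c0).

Recompute each row's even parity and compare to rp:
  r0: data parity 0, sent rp 0 → ok
  r1: data parity 0, sent rp 0 → ok
  r2: data parity 1, sent rp 0 → mismatch
  r3: data parity 0, sent rp 0 → ok
Recompute each column's even parity and compare to cp:
  c0: data parity 1, sent cp 0 → mismatch
  c1: data parity 1, sent cp 1 → ok
  c2: data parity 1, sent cp 1 → ok
Exactly one row (r2) and one column (c0) fail → the flipped bit is at their intersection.

row 2, column 0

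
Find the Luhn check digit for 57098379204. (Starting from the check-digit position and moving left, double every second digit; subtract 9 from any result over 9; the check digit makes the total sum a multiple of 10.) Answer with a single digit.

7

Partial digits right→left: 4 0 2 9 7 3 8 9 0 7 5
Double every second digit counting from the check-digit position (so the 1st, 3rd, 5th, ... of the partial from the right).
  doubled (with −9 where >9): 8 4 5 7 0 1 → sum 25
  kept as-is: 0 9 3 9 7 → sum 28
Total = 25 + 28 = 53.
Check digit = (10 − (53 mod 10)) mod 10 = 7.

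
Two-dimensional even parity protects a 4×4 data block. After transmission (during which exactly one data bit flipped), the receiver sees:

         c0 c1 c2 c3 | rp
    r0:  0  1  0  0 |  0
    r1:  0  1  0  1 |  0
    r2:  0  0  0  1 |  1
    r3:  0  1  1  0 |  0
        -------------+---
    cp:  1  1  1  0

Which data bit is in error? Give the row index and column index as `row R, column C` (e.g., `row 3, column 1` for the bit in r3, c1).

row 0, column 0

Recompute each row's even parity and compare to rp:
  r0: data parity 1, sent rp 0 → mismatch
  r1: data parity 0, sent rp 0 → ok
  r2: data parity 1, sent rp 1 → ok
  r3: data parity 0, sent rp 0 → ok
Recompute each column's even parity and compare to cp:
  c0: data parity 0, sent cp 1 → mismatch
  c1: data parity 1, sent cp 1 → ok
  c2: data parity 1, sent cp 1 → ok
  c3: data parity 0, sent cp 0 → ok
Exactly one row (r0) and one column (c0) fail → the flipped bit is at their intersection.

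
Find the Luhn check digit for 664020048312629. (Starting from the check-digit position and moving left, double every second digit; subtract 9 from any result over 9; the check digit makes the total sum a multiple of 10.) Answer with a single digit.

Partial digits right→left: 9 2 6 2 1 3 8 4 0 0 2 0 4 6 6
Double every second digit counting from the check-digit position (so the 1st, 3rd, 5th, ... of the partial from the right).
  doubled (with −9 where >9): 9 3 2 7 0 4 8 3 → sum 36
  kept as-is: 2 2 3 4 0 0 6 → sum 17
Total = 36 + 17 = 53.
Check digit = (10 − (53 mod 10)) mod 10 = 7.

7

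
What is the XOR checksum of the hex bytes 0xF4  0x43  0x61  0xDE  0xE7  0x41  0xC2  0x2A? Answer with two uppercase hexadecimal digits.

46

XOR the bytes together:
  start with 0xF4
  0xF4 ⊕ 0x43 = 0xB7
  0xB7 ⊕ 0x61 = 0xD6
  0xD6 ⊕ 0xDE = 0x08
  0x08 ⊕ 0xE7 = 0xEF
  0xEF ⊕ 0x41 = 0xAE
  0xAE ⊕ 0xC2 = 0x6C
  0x6C ⊕ 0x2A = 0x46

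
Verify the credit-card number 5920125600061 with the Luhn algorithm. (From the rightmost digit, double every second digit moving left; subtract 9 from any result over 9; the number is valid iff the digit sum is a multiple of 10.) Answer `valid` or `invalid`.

From the right, keep odd positions and double even positions (subtract 9 from any doubled value over 9):
  doubled (positions 2,4,...): 3 0 3 4 0 9 → sum 19
  kept (positions 1,3,...): 1 0 0 5 1 2 5 → sum 14
Total = 33.
33 mod 10 = 3, so the number is invalid.

invalid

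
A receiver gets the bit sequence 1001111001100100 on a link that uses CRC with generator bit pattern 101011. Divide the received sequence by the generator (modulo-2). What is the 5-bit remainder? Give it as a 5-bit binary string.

00000

Modulo-2 division of 1001111001100100 by 101011:
  pos 0: 100111 XOR 101011 = 001100
  pos 2: 110010 XOR 101011 = 011001
  pos 3: 110010 XOR 101011 = 011001
  pos 4: 110011 XOR 101011 = 011000
  pos 5: 110001 XOR 101011 = 011010
  pos 6: 110100 XOR 101011 = 011111
  pos 7: 111110 XOR 101011 = 010101
  pos 8: 101011 XOR 101011 = 000000
Remainder = 00000 (zero — the frame passes the CRC check).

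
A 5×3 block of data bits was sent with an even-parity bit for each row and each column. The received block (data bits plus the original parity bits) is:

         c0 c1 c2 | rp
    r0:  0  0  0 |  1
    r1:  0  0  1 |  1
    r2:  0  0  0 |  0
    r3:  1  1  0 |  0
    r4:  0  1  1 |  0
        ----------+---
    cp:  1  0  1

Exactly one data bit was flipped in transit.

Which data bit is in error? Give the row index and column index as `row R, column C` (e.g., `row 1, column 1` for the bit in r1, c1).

Recompute each row's even parity and compare to rp:
  r0: data parity 0, sent rp 1 → mismatch
  r1: data parity 1, sent rp 1 → ok
  r2: data parity 0, sent rp 0 → ok
  r3: data parity 0, sent rp 0 → ok
  r4: data parity 0, sent rp 0 → ok
Recompute each column's even parity and compare to cp:
  c0: data parity 1, sent cp 1 → ok
  c1: data parity 0, sent cp 0 → ok
  c2: data parity 0, sent cp 1 → mismatch
Exactly one row (r0) and one column (c2) fail → the flipped bit is at their intersection.

row 0, column 2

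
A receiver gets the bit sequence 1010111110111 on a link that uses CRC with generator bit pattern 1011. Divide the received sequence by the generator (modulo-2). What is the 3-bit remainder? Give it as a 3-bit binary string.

100

Modulo-2 division of 1010111110111 by 1011:
  pos 0: 1010 XOR 1011 = 0001
  pos 3: 1111 XOR 1011 = 0100
  pos 4: 1001 XOR 1011 = 0010
  pos 6: 1010 XOR 1011 = 0001
  pos 9: 1111 XOR 1011 = 0100
Remainder = 100 (nonzero — an error is detected).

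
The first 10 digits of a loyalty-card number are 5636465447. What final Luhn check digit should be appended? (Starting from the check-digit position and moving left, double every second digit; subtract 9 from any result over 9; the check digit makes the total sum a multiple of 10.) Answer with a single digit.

7

Partial digits right→left: 7 4 4 5 6 4 6 3 6 5
Double every second digit counting from the check-digit position (so the 1st, 3rd, 5th, ... of the partial from the right).
  doubled (with −9 where >9): 5 8 3 3 3 → sum 22
  kept as-is: 4 5 4 3 5 → sum 21
Total = 22 + 21 = 43.
Check digit = (10 − (43 mod 10)) mod 10 = 7.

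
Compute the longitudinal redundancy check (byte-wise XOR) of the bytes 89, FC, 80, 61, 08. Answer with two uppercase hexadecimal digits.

XOR the bytes together:
  start with 0x89
  0x89 ⊕ 0xFC = 0x75
  0x75 ⊕ 0x80 = 0xF5
  0xF5 ⊕ 0x61 = 0x94
  0x94 ⊕ 0x08 = 0x9C

9C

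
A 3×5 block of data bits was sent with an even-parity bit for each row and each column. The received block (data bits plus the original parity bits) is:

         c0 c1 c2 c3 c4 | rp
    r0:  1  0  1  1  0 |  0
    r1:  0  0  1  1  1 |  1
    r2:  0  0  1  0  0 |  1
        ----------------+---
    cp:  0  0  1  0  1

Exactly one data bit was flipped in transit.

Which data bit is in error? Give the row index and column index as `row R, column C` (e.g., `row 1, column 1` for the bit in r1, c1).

Recompute each row's even parity and compare to rp:
  r0: data parity 1, sent rp 0 → mismatch
  r1: data parity 1, sent rp 1 → ok
  r2: data parity 1, sent rp 1 → ok
Recompute each column's even parity and compare to cp:
  c0: data parity 1, sent cp 0 → mismatch
  c1: data parity 0, sent cp 0 → ok
  c2: data parity 1, sent cp 1 → ok
  c3: data parity 0, sent cp 0 → ok
  c4: data parity 1, sent cp 1 → ok
Exactly one row (r0) and one column (c0) fail → the flipped bit is at their intersection.

row 0, column 0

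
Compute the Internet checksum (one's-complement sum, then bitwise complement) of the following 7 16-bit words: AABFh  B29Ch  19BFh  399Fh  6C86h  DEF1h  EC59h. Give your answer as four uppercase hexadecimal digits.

1773

One's-complement addition (fold any carry out of bit 15 back into bit 0):
  0xAABF + 0xB29C = 0x15D5B → wrap carry → 0x5D5C
  0x5D5C + 0x19BF = 0x0771B
  0x771B + 0x399F = 0x0B0BA
  0xB0BA + 0x6C86 = 0x11D40 → wrap carry → 0x1D41
  0x1D41 + 0xDEF1 = 0x0FC32
  0xFC32 + 0xEC59 = 0x1E88B → wrap carry → 0xE88C
One's-complement sum = 0xE88C.
Checksum = ~0xE88C & 0xFFFF = 0x1773.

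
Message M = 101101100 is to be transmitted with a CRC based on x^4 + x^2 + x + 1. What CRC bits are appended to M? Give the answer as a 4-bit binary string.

Append 4 zeros: 1011011000000. Divide by 10111 (XOR where the leading bit is 1):
  pos 0: 10110 XOR 10111 = 00001
  pos 4: 11100 XOR 10111 = 01011
  pos 5: 10110 XOR 10111 = 00001
Remainder (last 4 bits) = 1000. This is the CRC / FCS.

1000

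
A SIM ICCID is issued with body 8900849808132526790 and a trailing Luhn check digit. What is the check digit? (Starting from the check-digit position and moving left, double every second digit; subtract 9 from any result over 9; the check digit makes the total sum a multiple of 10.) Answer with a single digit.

0

Partial digits right→left: 0 9 7 6 2 5 2 3 1 8 0 8 9 4 8 0 0 9 8
Double every second digit counting from the check-digit position (so the 1st, 3rd, 5th, ... of the partial from the right).
  doubled (with −9 where >9): 0 5 4 4 2 0 9 7 0 7 → sum 38
  kept as-is: 9 6 5 3 8 8 4 0 9 → sum 52
Total = 38 + 52 = 90.
Check digit = (10 − (90 mod 10)) mod 10 = 0.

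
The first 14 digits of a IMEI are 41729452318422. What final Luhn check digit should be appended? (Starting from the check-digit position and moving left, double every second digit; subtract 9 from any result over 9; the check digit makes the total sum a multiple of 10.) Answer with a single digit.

Partial digits right→left: 2 2 4 8 1 3 2 5 4 9 2 7 1 4
Double every second digit counting from the check-digit position (so the 1st, 3rd, 5th, ... of the partial from the right).
  doubled (with −9 where >9): 4 8 2 4 8 4 2 → sum 32
  kept as-is: 2 8 3 5 9 7 4 → sum 38
Total = 32 + 38 = 70.
Check digit = (10 − (70 mod 10)) mod 10 = 0.

0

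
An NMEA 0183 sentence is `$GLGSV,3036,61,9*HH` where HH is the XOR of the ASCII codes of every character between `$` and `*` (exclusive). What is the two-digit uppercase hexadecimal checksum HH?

XOR the ASCII codes of the payload characters:
  'G' = 0x47 → acc = 0x47
  'L' = 0x4C → acc = 0x0B
  'G' = 0x47 → acc = 0x4C
  'S' = 0x53 → acc = 0x1F
  'V' = 0x56 → acc = 0x49
  ',' = 0x2C → acc = 0x65
  '3' = 0x33 → acc = 0x56
  '0' = 0x30 → acc = 0x66
  '3' = 0x33 → acc = 0x55
  '6' = 0x36 → acc = 0x63
  ',' = 0x2C → acc = 0x4F
  '6' = 0x36 → acc = 0x79
  '1' = 0x31 → acc = 0x48
  ',' = 0x2C → acc = 0x64
  '9' = 0x39 → acc = 0x5D
Checksum = 0x5D.

5D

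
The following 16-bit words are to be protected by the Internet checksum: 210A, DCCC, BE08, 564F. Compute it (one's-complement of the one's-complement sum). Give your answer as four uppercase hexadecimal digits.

One's-complement addition (fold any carry out of bit 15 back into bit 0):
  0x210A + 0xDCCC = 0x0FDD6
  0xFDD6 + 0xBE08 = 0x1BBDE → wrap carry → 0xBBDF
  0xBBDF + 0x564F = 0x1122E → wrap carry → 0x122F
One's-complement sum = 0x122F.
Checksum = ~0x122F & 0xFFFF = 0xEDD0.

EDD0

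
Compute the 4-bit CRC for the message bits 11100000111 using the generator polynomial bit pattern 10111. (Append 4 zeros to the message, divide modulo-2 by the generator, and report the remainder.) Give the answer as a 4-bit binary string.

Append 4 zeros: 111000001110000. Divide by 10111 (XOR where the leading bit is 1):
  pos 0: 11100 XOR 10111 = 01011
  pos 1: 10110 XOR 10111 = 00001
  pos 5: 10011 XOR 10111 = 00100
  pos 7: 10010 XOR 10111 = 00101
  pos 9: 10100 XOR 10111 = 00011
Remainder (last 4 bits) = 0110. This is the CRC / FCS.

0110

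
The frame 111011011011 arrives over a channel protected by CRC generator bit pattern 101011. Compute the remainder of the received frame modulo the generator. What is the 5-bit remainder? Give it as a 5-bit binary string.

Modulo-2 division of 111011011011 by 101011:
  pos 0: 111011 XOR 101011 = 010000
  pos 1: 100000 XOR 101011 = 001011
  pos 3: 101111 XOR 101011 = 000100
  pos 6: 100011 XOR 101011 = 001000
Remainder = 01000 (nonzero — an error is detected).

01000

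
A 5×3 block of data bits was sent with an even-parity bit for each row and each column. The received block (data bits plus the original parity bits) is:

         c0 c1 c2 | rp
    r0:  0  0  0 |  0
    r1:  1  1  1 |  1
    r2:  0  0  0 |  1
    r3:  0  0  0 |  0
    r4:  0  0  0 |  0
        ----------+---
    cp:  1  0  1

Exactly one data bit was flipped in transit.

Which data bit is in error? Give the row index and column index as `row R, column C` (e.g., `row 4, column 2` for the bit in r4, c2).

Recompute each row's even parity and compare to rp:
  r0: data parity 0, sent rp 0 → ok
  r1: data parity 1, sent rp 1 → ok
  r2: data parity 0, sent rp 1 → mismatch
  r3: data parity 0, sent rp 0 → ok
  r4: data parity 0, sent rp 0 → ok
Recompute each column's even parity and compare to cp:
  c0: data parity 1, sent cp 1 → ok
  c1: data parity 1, sent cp 0 → mismatch
  c2: data parity 1, sent cp 1 → ok
Exactly one row (r2) and one column (c1) fail → the flipped bit is at their intersection.

row 2, column 1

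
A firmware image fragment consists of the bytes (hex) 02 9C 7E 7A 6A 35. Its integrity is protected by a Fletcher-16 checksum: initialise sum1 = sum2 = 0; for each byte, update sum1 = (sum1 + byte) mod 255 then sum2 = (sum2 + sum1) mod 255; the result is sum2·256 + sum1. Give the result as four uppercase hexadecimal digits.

Running sums (mod 255):
  after byte 0 (02): sum1=2, sum2=2
  after byte 1 (9C): sum1=158, sum2=160
  after byte 2 (7E): sum1=29, sum2=189
  after byte 3 (7A): sum1=151, sum2=85
  after byte 4 (6A): sum1=2, sum2=87
  after byte 5 (35): sum1=55, sum2=142
Checksum = sum2·256 + sum1 = 142·256 + 55 = 36407 = 0x8E37.

8E37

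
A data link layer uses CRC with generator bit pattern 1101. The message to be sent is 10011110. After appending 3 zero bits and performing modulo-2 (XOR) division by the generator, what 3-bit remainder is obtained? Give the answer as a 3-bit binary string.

Append 3 zeros: 10011110000. Divide by 1101 (XOR where the leading bit is 1):
  pos 0: 1001 XOR 1101 = 0100
  pos 1: 1001 XOR 1101 = 0100
  pos 2: 1001 XOR 1101 = 0100
  pos 3: 1001 XOR 1101 = 0100
  pos 4: 1000 XOR 1101 = 0101
  pos 5: 1010 XOR 1101 = 0111
  pos 6: 1110 XOR 1101 = 0011
Remainder (last 3 bits) = 110. This is the CRC / FCS.

110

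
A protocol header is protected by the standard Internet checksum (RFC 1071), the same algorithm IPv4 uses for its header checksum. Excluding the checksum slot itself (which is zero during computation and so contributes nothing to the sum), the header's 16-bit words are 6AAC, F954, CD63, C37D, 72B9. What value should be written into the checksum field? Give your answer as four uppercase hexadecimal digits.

9863

One's-complement addition (fold any carry out of bit 15 back into bit 0):
  0x6AAC + 0xF954 = 0x16400 → wrap carry → 0x6401
  0x6401 + 0xCD63 = 0x13164 → wrap carry → 0x3165
  0x3165 + 0xC37D = 0x0F4E2
  0xF4E2 + 0x72B9 = 0x1679B → wrap carry → 0x679C
One's-complement sum = 0x679C.
Checksum = ~0x679C & 0xFFFF = 0x9863.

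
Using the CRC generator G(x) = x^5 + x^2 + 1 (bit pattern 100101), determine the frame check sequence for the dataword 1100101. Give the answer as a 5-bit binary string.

Append 5 zeros: 110010100000. Divide by 100101 (XOR where the leading bit is 1):
  pos 0: 110010 XOR 100101 = 010111
  pos 1: 101111 XOR 100101 = 001010
  pos 3: 101000 XOR 100101 = 001101
  pos 5: 110100 XOR 100101 = 010001
  pos 6: 100010 XOR 100101 = 000111
Remainder (last 5 bits) = 00111. This is the CRC / FCS.

00111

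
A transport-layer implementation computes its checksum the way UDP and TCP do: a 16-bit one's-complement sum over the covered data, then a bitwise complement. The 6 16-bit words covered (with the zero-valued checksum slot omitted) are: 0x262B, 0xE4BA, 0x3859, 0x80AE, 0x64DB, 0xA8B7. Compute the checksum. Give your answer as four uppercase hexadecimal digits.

One's-complement addition (fold any carry out of bit 15 back into bit 0):
  0x262B + 0xE4BA = 0x10AE5 → wrap carry → 0x0AE6
  0x0AE6 + 0x3859 = 0x0433F
  0x433F + 0x80AE = 0x0C3ED
  0xC3ED + 0x64DB = 0x128C8 → wrap carry → 0x28C9
  0x28C9 + 0xA8B7 = 0x0D180
One's-complement sum = 0xD180.
Checksum = ~0xD180 & 0xFFFF = 0x2E7F.

2E7F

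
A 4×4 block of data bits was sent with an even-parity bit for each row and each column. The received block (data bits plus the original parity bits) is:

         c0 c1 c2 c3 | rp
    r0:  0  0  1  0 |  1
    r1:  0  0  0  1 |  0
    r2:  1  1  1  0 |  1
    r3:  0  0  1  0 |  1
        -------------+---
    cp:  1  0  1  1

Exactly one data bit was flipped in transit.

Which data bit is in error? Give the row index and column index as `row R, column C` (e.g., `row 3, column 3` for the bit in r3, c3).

row 1, column 1

Recompute each row's even parity and compare to rp:
  r0: data parity 1, sent rp 1 → ok
  r1: data parity 1, sent rp 0 → mismatch
  r2: data parity 1, sent rp 1 → ok
  r3: data parity 1, sent rp 1 → ok
Recompute each column's even parity and compare to cp:
  c0: data parity 1, sent cp 1 → ok
  c1: data parity 1, sent cp 0 → mismatch
  c2: data parity 1, sent cp 1 → ok
  c3: data parity 1, sent cp 1 → ok
Exactly one row (r1) and one column (c1) fail → the flipped bit is at their intersection.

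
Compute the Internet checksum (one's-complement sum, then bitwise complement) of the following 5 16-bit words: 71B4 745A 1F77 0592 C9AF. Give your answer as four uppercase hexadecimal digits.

One's-complement addition (fold any carry out of bit 15 back into bit 0):
  0x71B4 + 0x745A = 0x0E60E
  0xE60E + 0x1F77 = 0x10585 → wrap carry → 0x0586
  0x0586 + 0x0592 = 0x00B18
  0x0B18 + 0xC9AF = 0x0D4C7
One's-complement sum = 0xD4C7.
Checksum = ~0xD4C7 & 0xFFFF = 0x2B38.

2B38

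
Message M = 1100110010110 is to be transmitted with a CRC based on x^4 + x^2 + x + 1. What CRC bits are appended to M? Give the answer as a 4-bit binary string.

1000

Append 4 zeros: 11001100101100000. Divide by 10111 (XOR where the leading bit is 1):
  pos 0: 11001 XOR 10111 = 01110
  pos 1: 11101 XOR 10111 = 01010
  pos 2: 10100 XOR 10111 = 00011
  pos 5: 11010 XOR 10111 = 01101
  pos 6: 11011 XOR 10111 = 01100
  pos 7: 11001 XOR 10111 = 01110
  pos 8: 11100 XOR 10111 = 01011
  pos 9: 10110 XOR 10111 = 00001
Remainder (last 4 bits) = 1000. This is the CRC / FCS.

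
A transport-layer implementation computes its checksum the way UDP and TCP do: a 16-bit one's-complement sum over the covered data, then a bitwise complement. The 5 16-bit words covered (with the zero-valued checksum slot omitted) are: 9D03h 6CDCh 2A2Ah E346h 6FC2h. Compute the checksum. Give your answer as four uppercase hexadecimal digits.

One's-complement addition (fold any carry out of bit 15 back into bit 0):
  0x9D03 + 0x6CDC = 0x109DF → wrap carry → 0x09E0
  0x09E0 + 0x2A2A = 0x0340A
  0x340A + 0xE346 = 0x11750 → wrap carry → 0x1751
  0x1751 + 0x6FC2 = 0x08713
One's-complement sum = 0x8713.
Checksum = ~0x8713 & 0xFFFF = 0x78EC.

78EC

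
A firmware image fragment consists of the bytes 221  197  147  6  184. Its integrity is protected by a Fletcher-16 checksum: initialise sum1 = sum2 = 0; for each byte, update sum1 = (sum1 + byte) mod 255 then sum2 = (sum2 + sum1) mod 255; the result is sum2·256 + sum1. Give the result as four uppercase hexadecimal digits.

Running sums (mod 255):
  after byte 0 (221): sum1=221, sum2=221
  after byte 1 (197): sum1=163, sum2=129
  after byte 2 (147): sum1=55, sum2=184
  after byte 3 (6): sum1=61, sum2=245
  after byte 4 (184): sum1=245, sum2=235
Checksum = sum2·256 + sum1 = 235·256 + 245 = 60405 = 0xEBF5.

EBF5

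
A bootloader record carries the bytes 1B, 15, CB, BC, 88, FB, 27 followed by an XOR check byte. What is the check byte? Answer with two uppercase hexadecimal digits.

XOR the bytes together:
  start with 0x1B
  0x1B ⊕ 0x15 = 0x0E
  0x0E ⊕ 0xCB = 0xC5
  0xC5 ⊕ 0xBC = 0x79
  0x79 ⊕ 0x88 = 0xF1
  0xF1 ⊕ 0xFB = 0x0A
  0x0A ⊕ 0x27 = 0x2D

2D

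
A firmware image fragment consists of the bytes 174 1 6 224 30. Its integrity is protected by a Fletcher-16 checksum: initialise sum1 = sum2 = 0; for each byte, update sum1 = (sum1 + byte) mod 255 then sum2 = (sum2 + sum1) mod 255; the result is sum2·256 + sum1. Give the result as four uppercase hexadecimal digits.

Running sums (mod 255):
  after byte 0 (174): sum1=174, sum2=174
  after byte 1 (1): sum1=175, sum2=94
  after byte 2 (6): sum1=181, sum2=20
  after byte 3 (224): sum1=150, sum2=170
  after byte 4 (30): sum1=180, sum2=95
Checksum = sum2·256 + sum1 = 95·256 + 180 = 24500 = 0x5FB4.

5FB4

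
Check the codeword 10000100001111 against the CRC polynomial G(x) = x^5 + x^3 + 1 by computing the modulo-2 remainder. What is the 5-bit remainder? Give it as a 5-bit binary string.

Modulo-2 division of 10000100001111 by 101001:
  pos 0: 100001 XOR 101001 = 001000
  pos 2: 100000 XOR 101001 = 001001
  pos 4: 100100 XOR 101001 = 001101
  pos 6: 110111 XOR 101001 = 011110
  pos 7: 111101 XOR 101001 = 010100
  pos 8: 101001 XOR 101001 = 000000
Remainder = 00000 (zero — the frame passes the CRC check).

00000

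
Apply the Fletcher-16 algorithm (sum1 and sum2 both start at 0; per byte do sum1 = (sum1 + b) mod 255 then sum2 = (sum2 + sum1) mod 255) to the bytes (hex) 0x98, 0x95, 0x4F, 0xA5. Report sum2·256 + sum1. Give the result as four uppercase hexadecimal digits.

Running sums (mod 255):
  after byte 0 (0x98): sum1=152, sum2=152
  after byte 1 (0x95): sum1=46, sum2=198
  after byte 2 (0x4F): sum1=125, sum2=68
  after byte 3 (0xA5): sum1=35, sum2=103
Checksum = sum2·256 + sum1 = 103·256 + 35 = 26403 = 0x6723.

6723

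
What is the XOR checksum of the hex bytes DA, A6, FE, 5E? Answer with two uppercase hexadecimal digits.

XOR the bytes together:
  start with 0xDA
  0xDA ⊕ 0xA6 = 0x7C
  0x7C ⊕ 0xFE = 0x82
  0x82 ⊕ 0x5E = 0xDC

DC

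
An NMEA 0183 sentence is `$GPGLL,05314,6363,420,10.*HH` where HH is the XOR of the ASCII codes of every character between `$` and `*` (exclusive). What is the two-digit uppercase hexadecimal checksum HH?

7A

XOR the ASCII codes of the payload characters:
  'G' = 0x47 → acc = 0x47
  'P' = 0x50 → acc = 0x17
  'G' = 0x47 → acc = 0x50
  'L' = 0x4C → acc = 0x1C
  'L' = 0x4C → acc = 0x50
  ',' = 0x2C → acc = 0x7C
  '0' = 0x30 → acc = 0x4C
  '5' = 0x35 → acc = 0x79
  '3' = 0x33 → acc = 0x4A
  '1' = 0x31 → acc = 0x7B
  '4' = 0x34 → acc = 0x4F
  ',' = 0x2C → acc = 0x63
  '6' = 0x36 → acc = 0x55
  '3' = 0x33 → acc = 0x66
  '6' = 0x36 → acc = 0x50
  '3' = 0x33 → acc = 0x63
  ',' = 0x2C → acc = 0x4F
  '4' = 0x34 → acc = 0x7B
  '2' = 0x32 → acc = 0x49
  '0' = 0x30 → acc = 0x79
  ',' = 0x2C → acc = 0x55
  '1' = 0x31 → acc = 0x64
  '0' = 0x30 → acc = 0x54
  '.' = 0x2E → acc = 0x7A
Checksum = 0x7A.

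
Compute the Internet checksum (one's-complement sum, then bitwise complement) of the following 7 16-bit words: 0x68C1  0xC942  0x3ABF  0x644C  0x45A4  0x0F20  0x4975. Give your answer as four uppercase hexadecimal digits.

One's-complement addition (fold any carry out of bit 15 back into bit 0):
  0x68C1 + 0xC942 = 0x13203 → wrap carry → 0x3204
  0x3204 + 0x3ABF = 0x06CC3
  0x6CC3 + 0x644C = 0x0D10F
  0xD10F + 0x45A4 = 0x116B3 → wrap carry → 0x16B4
  0x16B4 + 0x0F20 = 0x025D4
  0x25D4 + 0x4975 = 0x06F49
One's-complement sum = 0x6F49.
Checksum = ~0x6F49 & 0xFFFF = 0x90B6.

90B6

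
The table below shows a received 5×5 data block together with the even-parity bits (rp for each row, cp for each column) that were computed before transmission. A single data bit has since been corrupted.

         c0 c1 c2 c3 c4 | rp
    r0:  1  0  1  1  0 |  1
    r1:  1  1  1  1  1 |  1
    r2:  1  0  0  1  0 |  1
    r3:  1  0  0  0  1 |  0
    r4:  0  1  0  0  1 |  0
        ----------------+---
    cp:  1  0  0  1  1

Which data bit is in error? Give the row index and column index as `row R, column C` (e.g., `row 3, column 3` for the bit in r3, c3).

Recompute each row's even parity and compare to rp:
  r0: data parity 1, sent rp 1 → ok
  r1: data parity 1, sent rp 1 → ok
  r2: data parity 0, sent rp 1 → mismatch
  r3: data parity 0, sent rp 0 → ok
  r4: data parity 0, sent rp 0 → ok
Recompute each column's even parity and compare to cp:
  c0: data parity 0, sent cp 1 → mismatch
  c1: data parity 0, sent cp 0 → ok
  c2: data parity 0, sent cp 0 → ok
  c3: data parity 1, sent cp 1 → ok
  c4: data parity 1, sent cp 1 → ok
Exactly one row (r2) and one column (c0) fail → the flipped bit is at their intersection.

row 2, column 0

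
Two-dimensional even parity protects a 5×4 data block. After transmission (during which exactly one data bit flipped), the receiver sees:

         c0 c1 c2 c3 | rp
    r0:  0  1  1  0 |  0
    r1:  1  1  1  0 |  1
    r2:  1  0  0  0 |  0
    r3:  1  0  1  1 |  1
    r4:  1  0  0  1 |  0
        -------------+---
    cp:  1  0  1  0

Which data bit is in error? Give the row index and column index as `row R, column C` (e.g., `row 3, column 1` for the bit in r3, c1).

Recompute each row's even parity and compare to rp:
  r0: data parity 0, sent rp 0 → ok
  r1: data parity 1, sent rp 1 → ok
  r2: data parity 1, sent rp 0 → mismatch
  r3: data parity 1, sent rp 1 → ok
  r4: data parity 0, sent rp 0 → ok
Recompute each column's even parity and compare to cp:
  c0: data parity 0, sent cp 1 → mismatch
  c1: data parity 0, sent cp 0 → ok
  c2: data parity 1, sent cp 1 → ok
  c3: data parity 0, sent cp 0 → ok
Exactly one row (r2) and one column (c0) fail → the flipped bit is at their intersection.

row 2, column 0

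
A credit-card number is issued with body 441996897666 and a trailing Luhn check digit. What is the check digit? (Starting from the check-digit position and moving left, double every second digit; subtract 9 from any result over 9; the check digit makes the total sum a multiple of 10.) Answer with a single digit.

Partial digits right→left: 6 6 6 7 9 8 6 9 9 1 4 4
Double every second digit counting from the check-digit position (so the 1st, 3rd, 5th, ... of the partial from the right).
  doubled (with −9 where >9): 3 3 9 3 9 8 → sum 35
  kept as-is: 6 7 8 9 1 4 → sum 35
Total = 35 + 35 = 70.
Check digit = (10 − (70 mod 10)) mod 10 = 0.

0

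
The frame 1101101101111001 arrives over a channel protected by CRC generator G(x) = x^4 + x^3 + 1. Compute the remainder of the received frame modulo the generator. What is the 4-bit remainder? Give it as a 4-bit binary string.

1100

Modulo-2 division of 1101101101111001 by 11001:
  pos 0: 11011 XOR 11001 = 00010
  pos 3: 10011 XOR 11001 = 01010
  pos 4: 10100 XOR 11001 = 01101
  pos 5: 11011 XOR 11001 = 00010
  pos 8: 10111 XOR 11001 = 01110
  pos 9: 11100 XOR 11001 = 00101
  pos 11: 10101 XOR 11001 = 01100
Remainder = 1100 (nonzero — an error is detected).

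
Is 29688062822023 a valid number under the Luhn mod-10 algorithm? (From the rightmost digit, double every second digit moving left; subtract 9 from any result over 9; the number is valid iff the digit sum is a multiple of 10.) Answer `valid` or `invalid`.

invalid

From the right, keep odd positions and double even positions (subtract 9 from any doubled value over 9):
  doubled (positions 2,4,...): 4 4 7 3 7 3 4 → sum 32
  kept (positions 1,3,...): 3 0 2 2 0 8 9 → sum 24
Total = 56.
56 mod 10 = 6, so the number is invalid.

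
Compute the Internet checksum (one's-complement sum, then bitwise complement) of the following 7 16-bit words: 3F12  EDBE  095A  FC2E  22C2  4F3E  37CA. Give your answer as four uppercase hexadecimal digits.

One's-complement addition (fold any carry out of bit 15 back into bit 0):
  0x3F12 + 0xEDBE = 0x12CD0 → wrap carry → 0x2CD1
  0x2CD1 + 0x095A = 0x0362B
  0x362B + 0xFC2E = 0x13259 → wrap carry → 0x325A
  0x325A + 0x22C2 = 0x0551C
  0x551C + 0x4F3E = 0x0A45A
  0xA45A + 0x37CA = 0x0DC24
One's-complement sum = 0xDC24.
Checksum = ~0xDC24 & 0xFFFF = 0x23DB.

23DB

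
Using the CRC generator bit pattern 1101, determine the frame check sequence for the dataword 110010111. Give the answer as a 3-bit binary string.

010

Append 3 zeros: 110010111000. Divide by 1101 (XOR where the leading bit is 1):
  pos 0: 1100 XOR 1101 = 0001
  pos 3: 1101 XOR 1101 = 0000
  pos 7: 1100 XOR 1101 = 0001
Remainder (last 3 bits) = 010. This is the CRC / FCS.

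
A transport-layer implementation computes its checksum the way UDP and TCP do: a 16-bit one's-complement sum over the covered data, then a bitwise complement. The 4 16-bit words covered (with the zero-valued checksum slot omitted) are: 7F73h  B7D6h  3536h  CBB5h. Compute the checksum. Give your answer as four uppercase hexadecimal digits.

One's-complement addition (fold any carry out of bit 15 back into bit 0):
  0x7F73 + 0xB7D6 = 0x13749 → wrap carry → 0x374A
  0x374A + 0x3536 = 0x06C80
  0x6C80 + 0xCBB5 = 0x13835 → wrap carry → 0x3836
One's-complement sum = 0x3836.
Checksum = ~0x3836 & 0xFFFF = 0xC7C9.

C7C9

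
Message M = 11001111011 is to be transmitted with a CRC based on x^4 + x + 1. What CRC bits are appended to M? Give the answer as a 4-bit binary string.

Append 4 zeros: 110011110110000. Divide by 10011 (XOR where the leading bit is 1):
  pos 0: 11001 XOR 10011 = 01010
  pos 1: 10101 XOR 10011 = 00110
  pos 3: 11011 XOR 10011 = 01000
  pos 4: 10000 XOR 10011 = 00011
  pos 7: 11110 XOR 10011 = 01101
  pos 8: 11010 XOR 10011 = 01001
  pos 9: 10010 XOR 10011 = 00001
Remainder (last 4 bits) = 0010. This is the CRC / FCS.

0010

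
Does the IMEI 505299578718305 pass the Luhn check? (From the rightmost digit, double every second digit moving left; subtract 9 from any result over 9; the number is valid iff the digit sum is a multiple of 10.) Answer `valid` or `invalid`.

invalid

From the right, keep odd positions and double even positions (subtract 9 from any doubled value over 9):
  doubled (positions 2,4,...): 0 7 5 5 9 4 0 → sum 30
  kept (positions 1,3,...): 5 3 1 8 5 9 5 5 → sum 41
Total = 71.
71 mod 10 = 1, so the number is invalid.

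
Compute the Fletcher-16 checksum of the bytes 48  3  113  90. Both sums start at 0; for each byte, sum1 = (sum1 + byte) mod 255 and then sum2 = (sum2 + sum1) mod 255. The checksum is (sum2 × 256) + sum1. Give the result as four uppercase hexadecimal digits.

07FE

Running sums (mod 255):
  after byte 0 (48): sum1=48, sum2=48
  after byte 1 (3): sum1=51, sum2=99
  after byte 2 (113): sum1=164, sum2=8
  after byte 3 (90): sum1=254, sum2=7
Checksum = sum2·256 + sum1 = 7·256 + 254 = 2046 = 0x07FE.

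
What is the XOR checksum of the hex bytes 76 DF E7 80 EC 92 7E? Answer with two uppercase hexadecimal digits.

CE

XOR the bytes together:
  start with 0x76
  0x76 ⊕ 0xDF = 0xA9
  0xA9 ⊕ 0xE7 = 0x4E
  0x4E ⊕ 0x80 = 0xCE
  0xCE ⊕ 0xEC = 0x22
  0x22 ⊕ 0x92 = 0xB0
  0xB0 ⊕ 0x7E = 0xCE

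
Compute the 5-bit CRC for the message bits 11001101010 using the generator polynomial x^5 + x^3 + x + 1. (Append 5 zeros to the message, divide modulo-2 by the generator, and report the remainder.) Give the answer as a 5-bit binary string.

10010

Append 5 zeros: 1100110101000000. Divide by 101011 (XOR where the leading bit is 1):
  pos 0: 110011 XOR 101011 = 011000
  pos 1: 110000 XOR 101011 = 011011
  pos 2: 110111 XOR 101011 = 011100
  pos 3: 111000 XOR 101011 = 010011
  pos 4: 100111 XOR 101011 = 001100
  pos 6: 110000 XOR 101011 = 011011
  pos 7: 110110 XOR 101011 = 011101
  pos 8: 111010 XOR 101011 = 010001
  pos 9: 100010 XOR 101011 = 001001
Remainder (last 5 bits) = 10010. This is the CRC / FCS.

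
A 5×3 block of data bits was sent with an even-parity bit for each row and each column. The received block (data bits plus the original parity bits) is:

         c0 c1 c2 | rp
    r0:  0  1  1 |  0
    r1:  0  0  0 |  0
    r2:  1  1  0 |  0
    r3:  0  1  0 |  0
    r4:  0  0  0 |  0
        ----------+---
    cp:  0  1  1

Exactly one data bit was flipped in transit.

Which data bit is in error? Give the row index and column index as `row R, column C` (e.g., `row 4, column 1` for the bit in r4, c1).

Recompute each row's even parity and compare to rp:
  r0: data parity 0, sent rp 0 → ok
  r1: data parity 0, sent rp 0 → ok
  r2: data parity 0, sent rp 0 → ok
  r3: data parity 1, sent rp 0 → mismatch
  r4: data parity 0, sent rp 0 → ok
Recompute each column's even parity and compare to cp:
  c0: data parity 1, sent cp 0 → mismatch
  c1: data parity 1, sent cp 1 → ok
  c2: data parity 1, sent cp 1 → ok
Exactly one row (r3) and one column (c0) fail → the flipped bit is at their intersection.

row 3, column 0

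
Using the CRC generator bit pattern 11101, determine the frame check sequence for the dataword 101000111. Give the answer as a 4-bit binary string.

Append 4 zeros: 1010001110000. Divide by 11101 (XOR where the leading bit is 1):
  pos 0: 10100 XOR 11101 = 01001
  pos 1: 10010 XOR 11101 = 01111
  pos 2: 11111 XOR 11101 = 00010
  pos 5: 10110 XOR 11101 = 01011
  pos 6: 10110 XOR 11101 = 01011
  pos 7: 10110 XOR 11101 = 01011
  pos 8: 10110 XOR 11101 = 01011
Remainder (last 4 bits) = 1011. This is the CRC / FCS.

1011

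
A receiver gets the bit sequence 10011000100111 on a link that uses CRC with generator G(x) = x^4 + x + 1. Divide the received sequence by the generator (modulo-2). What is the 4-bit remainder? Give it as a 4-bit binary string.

0001

Modulo-2 division of 10011000100111 by 10011:
  pos 0: 10011 XOR 10011 = 00000
  pos 8: 10011 XOR 10011 = 00000
Remainder = 0001 (nonzero — an error is detected).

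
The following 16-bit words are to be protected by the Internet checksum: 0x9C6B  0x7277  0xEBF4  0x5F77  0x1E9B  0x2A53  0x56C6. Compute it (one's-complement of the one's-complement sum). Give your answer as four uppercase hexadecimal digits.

One's-complement addition (fold any carry out of bit 15 back into bit 0):
  0x9C6B + 0x7277 = 0x10EE2 → wrap carry → 0x0EE3
  0x0EE3 + 0xEBF4 = 0x0FAD7
  0xFAD7 + 0x5F77 = 0x15A4E → wrap carry → 0x5A4F
  0x5A4F + 0x1E9B = 0x078EA
  0x78EA + 0x2A53 = 0x0A33D
  0xA33D + 0x56C6 = 0x0FA03
One's-complement sum = 0xFA03.
Checksum = ~0xFA03 & 0xFFFF = 0x05FC.

05FC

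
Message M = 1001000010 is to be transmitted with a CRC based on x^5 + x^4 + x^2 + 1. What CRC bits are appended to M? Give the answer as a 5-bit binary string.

Append 5 zeros: 100100001000000. Divide by 110101 (XOR where the leading bit is 1):
  pos 0: 100100 XOR 110101 = 010001
  pos 1: 100010 XOR 110101 = 010111
  pos 2: 101110 XOR 110101 = 011011
  pos 3: 110111 XOR 110101 = 000010
  pos 7: 100000 XOR 110101 = 010101
  pos 8: 101010 XOR 110101 = 011111
  pos 9: 111110 XOR 110101 = 001011
Remainder (last 5 bits) = 01011. This is the CRC / FCS.

01011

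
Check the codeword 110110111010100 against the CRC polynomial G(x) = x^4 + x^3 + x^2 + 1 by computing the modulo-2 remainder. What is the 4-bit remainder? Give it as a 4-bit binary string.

1110

Modulo-2 division of 110110111010100 by 11101:
  pos 0: 11011 XOR 11101 = 00110
  pos 2: 11001 XOR 11101 = 00100
  pos 4: 10011 XOR 11101 = 01110
  pos 5: 11100 XOR 11101 = 00001
  pos 9: 11010 XOR 11101 = 00111
Remainder = 1110 (nonzero — an error is detected).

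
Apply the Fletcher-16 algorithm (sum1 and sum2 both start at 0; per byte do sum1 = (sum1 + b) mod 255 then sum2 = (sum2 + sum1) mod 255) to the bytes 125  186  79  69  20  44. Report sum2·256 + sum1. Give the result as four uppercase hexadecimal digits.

F70D

Running sums (mod 255):
  after byte 0 (125): sum1=125, sum2=125
  after byte 1 (186): sum1=56, sum2=181
  after byte 2 (79): sum1=135, sum2=61
  after byte 3 (69): sum1=204, sum2=10
  after byte 4 (20): sum1=224, sum2=234
  after byte 5 (44): sum1=13, sum2=247
Checksum = sum2·256 + sum1 = 247·256 + 13 = 63245 = 0xF70D.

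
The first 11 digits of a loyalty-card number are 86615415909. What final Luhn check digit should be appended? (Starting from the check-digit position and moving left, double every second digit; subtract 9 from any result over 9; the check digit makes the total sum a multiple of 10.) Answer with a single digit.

Partial digits right→left: 9 0 9 5 1 4 5 1 6 6 8
Double every second digit counting from the check-digit position (so the 1st, 3rd, 5th, ... of the partial from the right).
  doubled (with −9 where >9): 9 9 2 1 3 7 → sum 31
  kept as-is: 0 5 4 1 6 → sum 16
Total = 31 + 16 = 47.
Check digit = (10 − (47 mod 10)) mod 10 = 3.

3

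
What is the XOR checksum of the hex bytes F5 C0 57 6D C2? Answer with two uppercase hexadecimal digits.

XOR the bytes together:
  start with 0xF5
  0xF5 ⊕ 0xC0 = 0x35
  0x35 ⊕ 0x57 = 0x62
  0x62 ⊕ 0x6D = 0x0F
  0x0F ⊕ 0xC2 = 0xCD

CD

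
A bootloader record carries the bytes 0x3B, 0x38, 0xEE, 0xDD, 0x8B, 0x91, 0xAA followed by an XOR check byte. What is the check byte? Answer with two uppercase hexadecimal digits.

80

XOR the bytes together:
  start with 0x3B
  0x3B ⊕ 0x38 = 0x03
  0x03 ⊕ 0xEE = 0xED
  0xED ⊕ 0xDD = 0x30
  0x30 ⊕ 0x8B = 0xBB
  0xBB ⊕ 0x91 = 0x2A
  0x2A ⊕ 0xAA = 0x80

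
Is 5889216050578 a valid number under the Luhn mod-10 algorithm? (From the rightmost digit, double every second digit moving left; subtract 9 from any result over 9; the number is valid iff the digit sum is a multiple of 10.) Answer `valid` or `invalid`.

invalid

From the right, keep odd positions and double even positions (subtract 9 from any doubled value over 9):
  doubled (positions 2,4,...): 5 0 0 2 9 7 → sum 23
  kept (positions 1,3,...): 8 5 5 6 2 8 5 → sum 39
Total = 62.
62 mod 10 = 2, so the number is invalid.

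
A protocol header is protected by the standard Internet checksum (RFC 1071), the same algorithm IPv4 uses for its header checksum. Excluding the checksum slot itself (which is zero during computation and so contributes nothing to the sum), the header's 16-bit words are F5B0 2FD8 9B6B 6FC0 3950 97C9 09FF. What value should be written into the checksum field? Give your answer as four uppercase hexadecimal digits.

F431

One's-complement addition (fold any carry out of bit 15 back into bit 0):
  0xF5B0 + 0x2FD8 = 0x12588 → wrap carry → 0x2589
  0x2589 + 0x9B6B = 0x0C0F4
  0xC0F4 + 0x6FC0 = 0x130B4 → wrap carry → 0x30B5
  0x30B5 + 0x3950 = 0x06A05
  0x6A05 + 0x97C9 = 0x101CE → wrap carry → 0x01CF
  0x01CF + 0x09FF = 0x00BCE
One's-complement sum = 0x0BCE.
Checksum = ~0x0BCE & 0xFFFF = 0xF431.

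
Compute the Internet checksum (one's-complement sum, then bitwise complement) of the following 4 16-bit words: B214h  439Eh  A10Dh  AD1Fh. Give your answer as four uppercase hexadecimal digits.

BC1F

One's-complement addition (fold any carry out of bit 15 back into bit 0):
  0xB214 + 0x439E = 0x0F5B2
  0xF5B2 + 0xA10D = 0x196BF → wrap carry → 0x96C0
  0x96C0 + 0xAD1F = 0x143DF → wrap carry → 0x43E0
One's-complement sum = 0x43E0.
Checksum = ~0x43E0 & 0xFFFF = 0xBC1F.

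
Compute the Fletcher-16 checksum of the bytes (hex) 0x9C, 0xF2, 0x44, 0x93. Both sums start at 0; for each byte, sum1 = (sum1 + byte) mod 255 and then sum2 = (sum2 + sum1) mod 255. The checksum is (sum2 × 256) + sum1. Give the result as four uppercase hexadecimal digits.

6767

Running sums (mod 255):
  after byte 0 (0x9C): sum1=156, sum2=156
  after byte 1 (0xF2): sum1=143, sum2=44
  after byte 2 (0x44): sum1=211, sum2=0
  after byte 3 (0x93): sum1=103, sum2=103
Checksum = sum2·256 + sum1 = 103·256 + 103 = 26471 = 0x6767.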